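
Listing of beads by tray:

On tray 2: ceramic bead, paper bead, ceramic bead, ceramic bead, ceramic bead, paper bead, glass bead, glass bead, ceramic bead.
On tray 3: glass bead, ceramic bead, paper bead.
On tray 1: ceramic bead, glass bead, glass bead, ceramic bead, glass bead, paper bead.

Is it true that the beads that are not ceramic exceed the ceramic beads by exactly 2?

There are 10 beads that are not ceramic.
There are 8 ceramic beads.
The claim requires 10 − 8 (= 2) to equal 2, which holds.

True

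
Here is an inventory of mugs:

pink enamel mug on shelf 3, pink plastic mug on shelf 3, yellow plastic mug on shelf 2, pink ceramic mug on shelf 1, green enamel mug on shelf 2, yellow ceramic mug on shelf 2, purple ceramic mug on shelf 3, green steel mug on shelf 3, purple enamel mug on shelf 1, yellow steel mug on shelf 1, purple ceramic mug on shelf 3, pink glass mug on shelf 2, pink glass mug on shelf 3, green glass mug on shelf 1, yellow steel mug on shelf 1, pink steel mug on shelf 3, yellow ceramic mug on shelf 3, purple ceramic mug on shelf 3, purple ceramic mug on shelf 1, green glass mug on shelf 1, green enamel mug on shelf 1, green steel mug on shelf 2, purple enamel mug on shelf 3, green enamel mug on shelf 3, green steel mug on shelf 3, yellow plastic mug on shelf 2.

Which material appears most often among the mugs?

Counts by material: ceramic 7, steel 6, enamel 6, glass 4, plastic 3.
The maximum is 7, held uniquely by ceramic.

ceramic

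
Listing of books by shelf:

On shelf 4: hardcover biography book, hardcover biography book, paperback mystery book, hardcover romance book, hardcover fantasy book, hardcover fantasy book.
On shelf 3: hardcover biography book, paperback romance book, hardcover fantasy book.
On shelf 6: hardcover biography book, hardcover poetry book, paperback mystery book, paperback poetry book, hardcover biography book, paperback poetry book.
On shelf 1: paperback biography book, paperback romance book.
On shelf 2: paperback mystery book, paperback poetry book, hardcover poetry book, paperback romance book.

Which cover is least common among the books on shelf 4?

Counts by cover (restricted to books on shelf 4): hardcover 5, paperback 1.
The minimum is 1, held uniquely by paperback.

paperback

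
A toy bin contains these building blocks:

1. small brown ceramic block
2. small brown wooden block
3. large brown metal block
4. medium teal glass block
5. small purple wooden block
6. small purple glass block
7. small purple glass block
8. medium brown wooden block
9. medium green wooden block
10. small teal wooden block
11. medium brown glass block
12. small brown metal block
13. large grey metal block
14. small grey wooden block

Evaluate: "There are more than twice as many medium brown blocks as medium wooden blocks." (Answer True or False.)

False

medium brown blocks: 2.
medium wooden blocks: 2.
The claim requires 2 > 2 × 2 = 4, which does not hold.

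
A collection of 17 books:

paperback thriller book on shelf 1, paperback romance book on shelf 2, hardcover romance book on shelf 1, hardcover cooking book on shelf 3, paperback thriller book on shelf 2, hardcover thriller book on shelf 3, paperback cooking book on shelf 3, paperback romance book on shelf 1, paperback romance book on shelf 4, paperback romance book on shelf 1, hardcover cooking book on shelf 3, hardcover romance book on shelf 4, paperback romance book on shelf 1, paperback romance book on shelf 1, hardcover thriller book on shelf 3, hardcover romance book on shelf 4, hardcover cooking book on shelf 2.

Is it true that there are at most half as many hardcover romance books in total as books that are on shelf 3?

False

There are 3 hardcover romance books.
There are 5 books on shelf 3.
The claim requires 2 × 3 = 6 ≤ 5, which does not hold.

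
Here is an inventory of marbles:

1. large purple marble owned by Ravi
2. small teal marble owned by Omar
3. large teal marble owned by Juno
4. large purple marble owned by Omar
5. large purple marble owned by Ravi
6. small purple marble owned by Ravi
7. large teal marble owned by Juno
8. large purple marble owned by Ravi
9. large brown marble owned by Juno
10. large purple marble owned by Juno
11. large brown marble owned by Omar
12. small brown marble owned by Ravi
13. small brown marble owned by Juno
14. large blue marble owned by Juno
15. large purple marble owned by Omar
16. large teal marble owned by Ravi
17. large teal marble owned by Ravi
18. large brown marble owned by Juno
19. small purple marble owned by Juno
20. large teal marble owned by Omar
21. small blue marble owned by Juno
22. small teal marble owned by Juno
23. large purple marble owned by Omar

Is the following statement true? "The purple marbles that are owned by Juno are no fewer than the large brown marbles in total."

Count of purple marbles owned by Juno: 2.
There are 3 large brown marbles.
The claim requires 2 ≥ 3, which does not hold.

False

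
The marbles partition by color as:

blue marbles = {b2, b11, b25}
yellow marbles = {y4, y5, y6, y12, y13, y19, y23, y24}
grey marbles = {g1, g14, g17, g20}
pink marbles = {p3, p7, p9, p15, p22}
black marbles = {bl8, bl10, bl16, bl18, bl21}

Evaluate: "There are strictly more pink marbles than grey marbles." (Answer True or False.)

True

There are 5 pink marbles.
There are 4 grey marbles.
The claim requires 5 > 4, which holds.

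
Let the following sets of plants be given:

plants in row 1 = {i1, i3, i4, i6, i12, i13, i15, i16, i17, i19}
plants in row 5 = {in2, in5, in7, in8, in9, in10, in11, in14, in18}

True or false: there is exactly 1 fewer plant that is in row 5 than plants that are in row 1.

True

|plants in row 5| = 9.
|plants in row 1| = 10.
The claim requires 10 − 9 (= 1) to equal 1, which holds.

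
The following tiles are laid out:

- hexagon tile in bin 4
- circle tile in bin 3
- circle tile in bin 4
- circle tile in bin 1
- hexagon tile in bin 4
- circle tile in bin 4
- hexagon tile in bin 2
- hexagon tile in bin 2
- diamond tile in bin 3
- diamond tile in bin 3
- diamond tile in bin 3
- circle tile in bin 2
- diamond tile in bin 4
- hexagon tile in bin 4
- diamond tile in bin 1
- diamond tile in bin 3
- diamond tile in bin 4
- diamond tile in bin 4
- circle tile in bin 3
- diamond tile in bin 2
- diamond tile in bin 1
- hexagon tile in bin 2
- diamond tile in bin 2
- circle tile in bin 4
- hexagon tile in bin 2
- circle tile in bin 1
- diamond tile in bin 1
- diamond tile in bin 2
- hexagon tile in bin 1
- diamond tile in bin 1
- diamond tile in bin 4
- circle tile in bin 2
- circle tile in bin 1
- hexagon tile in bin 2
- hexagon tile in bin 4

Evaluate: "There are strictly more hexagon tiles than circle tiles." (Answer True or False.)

False

There are 10 hexagon tiles.
There are 10 circle tiles.
The claim requires 10 > 10, which does not hold.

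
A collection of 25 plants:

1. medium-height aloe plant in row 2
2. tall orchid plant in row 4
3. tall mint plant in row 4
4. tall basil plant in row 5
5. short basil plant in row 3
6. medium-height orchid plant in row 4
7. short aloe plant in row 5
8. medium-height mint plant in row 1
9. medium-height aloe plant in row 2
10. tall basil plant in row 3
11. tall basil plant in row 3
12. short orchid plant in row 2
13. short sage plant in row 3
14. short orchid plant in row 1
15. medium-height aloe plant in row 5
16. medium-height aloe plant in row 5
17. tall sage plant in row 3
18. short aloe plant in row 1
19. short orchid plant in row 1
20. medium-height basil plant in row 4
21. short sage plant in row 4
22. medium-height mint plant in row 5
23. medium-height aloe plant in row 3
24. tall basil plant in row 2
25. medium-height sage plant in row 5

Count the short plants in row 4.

1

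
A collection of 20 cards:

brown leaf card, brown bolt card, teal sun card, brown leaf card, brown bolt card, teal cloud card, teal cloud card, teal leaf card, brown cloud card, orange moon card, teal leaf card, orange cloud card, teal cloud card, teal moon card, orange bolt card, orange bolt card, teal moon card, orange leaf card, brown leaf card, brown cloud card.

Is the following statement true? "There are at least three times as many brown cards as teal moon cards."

|brown cards| = 7.
|teal moon cards| = 2.
The claim requires 7 ≥ 3 × 2 = 6, which holds.

True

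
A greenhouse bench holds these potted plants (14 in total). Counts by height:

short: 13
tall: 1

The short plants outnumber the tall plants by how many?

short plants: 13.
tall plants: 1.
13 − 1 = 12.

12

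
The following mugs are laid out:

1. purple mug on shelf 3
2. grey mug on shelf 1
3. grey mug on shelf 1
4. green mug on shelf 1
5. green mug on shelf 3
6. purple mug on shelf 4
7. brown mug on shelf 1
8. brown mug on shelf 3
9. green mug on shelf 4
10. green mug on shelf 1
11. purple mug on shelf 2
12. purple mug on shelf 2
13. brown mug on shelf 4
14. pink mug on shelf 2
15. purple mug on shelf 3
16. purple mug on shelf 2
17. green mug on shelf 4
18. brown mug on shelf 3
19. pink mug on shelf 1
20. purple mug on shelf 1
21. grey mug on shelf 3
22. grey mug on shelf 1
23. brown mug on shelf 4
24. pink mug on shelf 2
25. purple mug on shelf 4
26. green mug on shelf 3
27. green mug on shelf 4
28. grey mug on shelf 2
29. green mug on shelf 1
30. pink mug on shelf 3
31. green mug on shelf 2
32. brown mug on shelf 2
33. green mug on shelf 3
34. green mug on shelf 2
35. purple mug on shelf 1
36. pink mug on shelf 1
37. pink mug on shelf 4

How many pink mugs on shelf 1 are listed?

2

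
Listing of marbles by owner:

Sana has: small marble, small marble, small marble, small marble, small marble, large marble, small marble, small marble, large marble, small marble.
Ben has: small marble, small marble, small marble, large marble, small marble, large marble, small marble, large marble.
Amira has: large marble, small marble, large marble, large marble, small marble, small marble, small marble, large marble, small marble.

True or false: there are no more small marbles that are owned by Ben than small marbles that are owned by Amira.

small marbles owned by Ben: 5.
small marbles owned by Amira: 5.
The claim requires 5 ≤ 5, which holds.

True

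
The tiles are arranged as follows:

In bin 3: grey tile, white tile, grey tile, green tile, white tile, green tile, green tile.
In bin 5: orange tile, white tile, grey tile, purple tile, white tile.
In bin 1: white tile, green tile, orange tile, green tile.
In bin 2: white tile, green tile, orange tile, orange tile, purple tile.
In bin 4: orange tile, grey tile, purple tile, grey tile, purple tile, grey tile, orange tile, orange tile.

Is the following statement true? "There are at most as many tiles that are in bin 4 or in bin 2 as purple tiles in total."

False

tiles in bin 4 or in bin 2: 13.
purple tiles: 4.
The claim requires 13 ≤ 4, which does not hold.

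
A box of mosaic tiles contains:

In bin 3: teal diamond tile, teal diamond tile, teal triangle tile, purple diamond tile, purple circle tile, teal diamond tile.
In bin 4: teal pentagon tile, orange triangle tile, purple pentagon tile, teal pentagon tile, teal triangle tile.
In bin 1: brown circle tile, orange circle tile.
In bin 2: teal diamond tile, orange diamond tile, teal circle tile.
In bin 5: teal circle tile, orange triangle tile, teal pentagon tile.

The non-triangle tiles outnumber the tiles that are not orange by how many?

non-triangle tiles: 15.
tiles that are not orange: 15.
15 − 15 = 0.

0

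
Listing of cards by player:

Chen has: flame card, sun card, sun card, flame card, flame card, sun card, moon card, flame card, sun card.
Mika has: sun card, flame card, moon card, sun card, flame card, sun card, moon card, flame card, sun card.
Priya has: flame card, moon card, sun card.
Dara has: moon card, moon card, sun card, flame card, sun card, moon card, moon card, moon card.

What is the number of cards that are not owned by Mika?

Total cards: 29; with the excluded value: 9; remaining 29 − 9 = 20.

20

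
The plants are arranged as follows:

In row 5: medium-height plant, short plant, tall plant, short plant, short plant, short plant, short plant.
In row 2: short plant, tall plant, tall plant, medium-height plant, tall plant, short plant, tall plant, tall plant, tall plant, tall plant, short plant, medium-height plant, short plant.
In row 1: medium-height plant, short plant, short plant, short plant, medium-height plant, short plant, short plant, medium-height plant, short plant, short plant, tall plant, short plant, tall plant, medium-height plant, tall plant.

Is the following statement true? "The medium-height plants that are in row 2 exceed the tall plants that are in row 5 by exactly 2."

|medium-height plants in row 2| = 2.
|tall plants in row 5| = 1.
The claim requires 2 − 1 (= 1) to equal 2, which does not hold.

False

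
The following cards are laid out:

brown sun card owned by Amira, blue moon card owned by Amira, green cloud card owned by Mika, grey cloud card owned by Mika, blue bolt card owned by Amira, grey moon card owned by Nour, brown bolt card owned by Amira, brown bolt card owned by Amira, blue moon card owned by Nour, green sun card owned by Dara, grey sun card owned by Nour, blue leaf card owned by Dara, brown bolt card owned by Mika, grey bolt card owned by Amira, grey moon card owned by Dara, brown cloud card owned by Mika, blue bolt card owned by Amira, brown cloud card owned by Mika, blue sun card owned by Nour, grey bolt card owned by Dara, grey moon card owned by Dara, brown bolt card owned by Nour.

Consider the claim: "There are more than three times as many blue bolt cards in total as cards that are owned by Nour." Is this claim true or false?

False

blue bolt cards: 2.
cards owned by Nour: 5.
The claim requires 2 > 3 × 5 = 15, which does not hold.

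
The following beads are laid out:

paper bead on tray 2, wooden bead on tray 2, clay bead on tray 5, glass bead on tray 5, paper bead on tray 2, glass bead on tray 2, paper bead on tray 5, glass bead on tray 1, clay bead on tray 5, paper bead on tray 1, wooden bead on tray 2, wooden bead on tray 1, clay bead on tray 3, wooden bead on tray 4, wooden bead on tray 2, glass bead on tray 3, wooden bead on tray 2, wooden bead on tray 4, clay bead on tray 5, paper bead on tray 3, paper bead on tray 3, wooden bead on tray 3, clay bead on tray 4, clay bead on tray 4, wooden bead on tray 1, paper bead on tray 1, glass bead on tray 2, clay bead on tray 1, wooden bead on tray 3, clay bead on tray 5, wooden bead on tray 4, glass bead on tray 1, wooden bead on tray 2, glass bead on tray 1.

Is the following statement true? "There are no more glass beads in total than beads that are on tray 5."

|glass beads| = 7.
|beads on tray 5| = 6.
The claim requires 7 ≤ 6, which does not hold.

False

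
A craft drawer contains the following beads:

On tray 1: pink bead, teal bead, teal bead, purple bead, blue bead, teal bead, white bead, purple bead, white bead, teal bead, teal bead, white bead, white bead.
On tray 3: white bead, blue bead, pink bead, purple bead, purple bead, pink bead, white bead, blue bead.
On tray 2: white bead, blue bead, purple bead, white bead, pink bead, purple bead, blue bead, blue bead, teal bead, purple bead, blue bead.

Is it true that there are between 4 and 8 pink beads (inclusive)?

True

pink beads: 4.
The claim requires 4 ≤ 4 ≤ 8, which holds.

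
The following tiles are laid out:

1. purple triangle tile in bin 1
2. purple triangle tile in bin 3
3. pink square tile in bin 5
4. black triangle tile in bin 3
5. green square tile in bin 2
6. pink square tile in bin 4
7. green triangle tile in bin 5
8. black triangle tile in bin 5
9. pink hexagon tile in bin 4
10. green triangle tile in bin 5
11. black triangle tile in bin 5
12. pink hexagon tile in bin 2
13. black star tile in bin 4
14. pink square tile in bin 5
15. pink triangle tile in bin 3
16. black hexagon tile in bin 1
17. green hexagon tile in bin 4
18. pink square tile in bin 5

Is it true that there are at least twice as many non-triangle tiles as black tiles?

|non-triangle tiles| = 10.
|black tiles| = 5.
The claim requires 10 ≥ 2 × 5 = 10, which holds.

True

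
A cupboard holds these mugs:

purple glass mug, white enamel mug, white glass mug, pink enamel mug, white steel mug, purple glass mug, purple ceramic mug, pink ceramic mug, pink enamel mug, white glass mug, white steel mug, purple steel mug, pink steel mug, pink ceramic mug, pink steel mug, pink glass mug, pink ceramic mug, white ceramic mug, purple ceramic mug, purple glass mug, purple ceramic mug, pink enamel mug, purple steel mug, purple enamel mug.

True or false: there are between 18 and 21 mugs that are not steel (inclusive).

There are 18 mugs that are not steel.
The claim requires 18 ≤ 18 ≤ 21, which holds.

True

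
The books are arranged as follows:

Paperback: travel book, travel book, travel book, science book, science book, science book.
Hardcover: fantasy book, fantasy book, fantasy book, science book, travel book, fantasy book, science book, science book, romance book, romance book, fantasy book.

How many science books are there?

6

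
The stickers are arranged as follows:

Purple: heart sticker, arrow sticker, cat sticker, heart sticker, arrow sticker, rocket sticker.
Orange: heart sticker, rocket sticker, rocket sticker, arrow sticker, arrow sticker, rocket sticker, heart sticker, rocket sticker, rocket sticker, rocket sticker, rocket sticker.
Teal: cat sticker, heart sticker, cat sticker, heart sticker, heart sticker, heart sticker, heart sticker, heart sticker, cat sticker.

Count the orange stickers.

11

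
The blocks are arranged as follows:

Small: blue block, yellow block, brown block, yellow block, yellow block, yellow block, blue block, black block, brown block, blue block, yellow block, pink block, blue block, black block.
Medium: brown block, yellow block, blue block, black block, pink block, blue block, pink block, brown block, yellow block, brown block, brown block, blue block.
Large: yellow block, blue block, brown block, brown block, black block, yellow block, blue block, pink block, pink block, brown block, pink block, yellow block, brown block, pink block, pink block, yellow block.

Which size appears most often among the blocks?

large

Counts by size: large 16, small 14, medium 12.
The maximum is 16, held uniquely by large.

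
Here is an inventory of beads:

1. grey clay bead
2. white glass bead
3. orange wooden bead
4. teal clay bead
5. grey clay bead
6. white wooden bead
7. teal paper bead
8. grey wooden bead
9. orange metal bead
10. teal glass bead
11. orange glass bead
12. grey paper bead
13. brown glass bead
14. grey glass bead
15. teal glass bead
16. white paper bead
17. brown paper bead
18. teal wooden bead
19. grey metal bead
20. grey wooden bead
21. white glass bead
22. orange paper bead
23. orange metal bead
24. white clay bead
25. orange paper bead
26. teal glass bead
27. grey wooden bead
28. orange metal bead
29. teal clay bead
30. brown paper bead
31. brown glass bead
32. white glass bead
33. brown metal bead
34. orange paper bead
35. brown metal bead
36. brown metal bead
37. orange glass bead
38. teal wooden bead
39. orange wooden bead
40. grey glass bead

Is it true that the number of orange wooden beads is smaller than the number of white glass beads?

True

|orange wooden beads| = 2.
|white glass beads| = 3.
The claim requires 2 < 3, which holds.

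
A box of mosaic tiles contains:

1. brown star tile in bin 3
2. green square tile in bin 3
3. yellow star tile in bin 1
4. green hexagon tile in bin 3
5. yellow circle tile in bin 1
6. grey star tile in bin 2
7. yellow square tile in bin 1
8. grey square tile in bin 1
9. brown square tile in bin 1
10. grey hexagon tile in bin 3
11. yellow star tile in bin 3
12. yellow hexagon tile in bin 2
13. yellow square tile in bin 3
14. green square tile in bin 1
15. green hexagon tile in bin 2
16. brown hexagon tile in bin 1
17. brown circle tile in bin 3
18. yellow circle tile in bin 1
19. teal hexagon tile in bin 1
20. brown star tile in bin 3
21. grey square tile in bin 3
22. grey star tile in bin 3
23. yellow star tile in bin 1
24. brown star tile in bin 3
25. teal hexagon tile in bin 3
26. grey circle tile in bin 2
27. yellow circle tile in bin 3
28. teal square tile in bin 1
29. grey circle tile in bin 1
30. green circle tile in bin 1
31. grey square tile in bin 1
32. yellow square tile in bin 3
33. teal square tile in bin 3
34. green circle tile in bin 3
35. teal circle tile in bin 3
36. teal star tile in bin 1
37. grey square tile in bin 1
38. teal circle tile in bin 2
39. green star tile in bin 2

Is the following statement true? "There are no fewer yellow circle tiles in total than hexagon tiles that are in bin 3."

True

|yellow circle tiles| = 3.
|hexagon tiles in bin 3| = 3.
The claim requires 3 ≥ 3, which holds.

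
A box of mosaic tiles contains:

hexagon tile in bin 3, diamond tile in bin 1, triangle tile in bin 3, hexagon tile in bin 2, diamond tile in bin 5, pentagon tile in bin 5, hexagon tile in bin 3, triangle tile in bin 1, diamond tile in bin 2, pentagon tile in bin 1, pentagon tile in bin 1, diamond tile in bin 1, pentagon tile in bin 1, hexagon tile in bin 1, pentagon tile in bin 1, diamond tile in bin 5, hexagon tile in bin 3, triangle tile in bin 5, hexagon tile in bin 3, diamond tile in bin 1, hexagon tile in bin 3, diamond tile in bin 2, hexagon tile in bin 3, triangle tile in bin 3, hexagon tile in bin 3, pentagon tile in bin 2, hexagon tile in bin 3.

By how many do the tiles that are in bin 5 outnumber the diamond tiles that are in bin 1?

1

tiles in bin 5: 4.
diamond tiles in bin 1: 3.
4 − 3 = 1.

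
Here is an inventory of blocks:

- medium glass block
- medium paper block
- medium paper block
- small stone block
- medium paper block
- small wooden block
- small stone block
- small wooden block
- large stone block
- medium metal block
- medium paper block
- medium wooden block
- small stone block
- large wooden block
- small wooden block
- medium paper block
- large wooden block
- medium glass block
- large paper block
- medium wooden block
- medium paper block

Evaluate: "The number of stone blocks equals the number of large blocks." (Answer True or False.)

There are 4 stone blocks.
There are 4 large blocks.
The claim requires 4 = 4, which holds.

True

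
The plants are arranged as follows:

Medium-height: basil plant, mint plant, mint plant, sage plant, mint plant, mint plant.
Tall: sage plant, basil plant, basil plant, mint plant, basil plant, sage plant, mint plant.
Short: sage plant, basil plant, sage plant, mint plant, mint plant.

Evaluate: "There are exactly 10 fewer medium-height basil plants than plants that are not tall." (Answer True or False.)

True

There is 1 medium-height basil plant.
There are 11 plants that are not tall.
The claim requires 11 − 1 (= 10) to equal 10, which holds.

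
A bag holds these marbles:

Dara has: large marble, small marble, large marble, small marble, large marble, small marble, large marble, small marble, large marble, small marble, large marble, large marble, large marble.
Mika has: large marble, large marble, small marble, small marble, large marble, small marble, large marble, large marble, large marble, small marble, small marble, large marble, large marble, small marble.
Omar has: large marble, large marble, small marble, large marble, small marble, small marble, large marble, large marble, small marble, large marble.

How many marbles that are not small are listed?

22

Total marbles: 37; with the excluded value: 15; remaining 37 − 15 = 22.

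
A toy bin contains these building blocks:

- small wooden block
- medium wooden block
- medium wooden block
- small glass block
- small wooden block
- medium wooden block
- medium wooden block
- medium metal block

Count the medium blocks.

5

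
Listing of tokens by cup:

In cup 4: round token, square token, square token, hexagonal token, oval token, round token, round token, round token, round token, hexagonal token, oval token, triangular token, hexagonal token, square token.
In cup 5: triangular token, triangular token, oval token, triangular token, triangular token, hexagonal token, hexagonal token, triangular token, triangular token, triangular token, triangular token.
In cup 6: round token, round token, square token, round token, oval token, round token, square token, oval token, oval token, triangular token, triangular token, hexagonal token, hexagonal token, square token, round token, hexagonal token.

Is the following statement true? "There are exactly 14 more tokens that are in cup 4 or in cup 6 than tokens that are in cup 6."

True

There are 30 tokens in cup 4 or in cup 6.
There are 16 tokens in cup 6.
The claim requires 30 − 16 (= 14) to equal 14, which holds.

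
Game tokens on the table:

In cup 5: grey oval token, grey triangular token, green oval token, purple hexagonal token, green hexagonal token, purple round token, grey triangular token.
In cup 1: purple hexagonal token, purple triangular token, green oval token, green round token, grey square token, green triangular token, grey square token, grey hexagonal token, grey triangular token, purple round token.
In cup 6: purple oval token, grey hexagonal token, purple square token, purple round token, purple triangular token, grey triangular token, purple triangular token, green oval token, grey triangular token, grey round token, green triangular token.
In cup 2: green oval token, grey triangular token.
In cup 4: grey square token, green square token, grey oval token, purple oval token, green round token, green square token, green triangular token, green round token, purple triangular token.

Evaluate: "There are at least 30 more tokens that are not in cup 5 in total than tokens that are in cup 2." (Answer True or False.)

There are 32 tokens that are not in cup 5.
There are 2 tokens in cup 2.
The claim requires 32 − 2 = 30 ≥ 30, which holds.

True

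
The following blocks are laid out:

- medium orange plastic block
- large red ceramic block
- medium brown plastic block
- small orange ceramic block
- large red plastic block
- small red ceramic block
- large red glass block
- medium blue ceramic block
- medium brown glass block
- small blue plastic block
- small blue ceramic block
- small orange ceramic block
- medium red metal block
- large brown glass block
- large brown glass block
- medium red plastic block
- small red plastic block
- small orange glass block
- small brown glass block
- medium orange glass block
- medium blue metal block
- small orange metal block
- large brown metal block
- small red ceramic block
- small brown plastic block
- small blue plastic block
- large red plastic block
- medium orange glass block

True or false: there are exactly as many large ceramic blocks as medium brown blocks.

There is 1 large ceramic block.
There are 2 medium brown blocks.
The claim requires 1 = 2, which does not hold.

False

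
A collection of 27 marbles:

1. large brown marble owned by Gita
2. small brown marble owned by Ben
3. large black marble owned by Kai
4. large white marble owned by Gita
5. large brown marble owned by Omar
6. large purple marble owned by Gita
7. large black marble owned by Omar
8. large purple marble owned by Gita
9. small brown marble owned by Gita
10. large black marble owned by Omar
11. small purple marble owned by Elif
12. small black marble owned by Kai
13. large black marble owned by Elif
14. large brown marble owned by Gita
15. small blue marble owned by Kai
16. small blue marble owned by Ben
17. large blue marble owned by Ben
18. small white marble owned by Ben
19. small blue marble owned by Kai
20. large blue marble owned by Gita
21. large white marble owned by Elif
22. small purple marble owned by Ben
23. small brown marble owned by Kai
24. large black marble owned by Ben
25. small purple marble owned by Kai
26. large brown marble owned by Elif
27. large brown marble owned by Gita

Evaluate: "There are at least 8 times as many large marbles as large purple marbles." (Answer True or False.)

True

large marbles: 16.
large purple marbles: 2.
The claim requires 16 ≥ 8 × 2 = 16, which holds.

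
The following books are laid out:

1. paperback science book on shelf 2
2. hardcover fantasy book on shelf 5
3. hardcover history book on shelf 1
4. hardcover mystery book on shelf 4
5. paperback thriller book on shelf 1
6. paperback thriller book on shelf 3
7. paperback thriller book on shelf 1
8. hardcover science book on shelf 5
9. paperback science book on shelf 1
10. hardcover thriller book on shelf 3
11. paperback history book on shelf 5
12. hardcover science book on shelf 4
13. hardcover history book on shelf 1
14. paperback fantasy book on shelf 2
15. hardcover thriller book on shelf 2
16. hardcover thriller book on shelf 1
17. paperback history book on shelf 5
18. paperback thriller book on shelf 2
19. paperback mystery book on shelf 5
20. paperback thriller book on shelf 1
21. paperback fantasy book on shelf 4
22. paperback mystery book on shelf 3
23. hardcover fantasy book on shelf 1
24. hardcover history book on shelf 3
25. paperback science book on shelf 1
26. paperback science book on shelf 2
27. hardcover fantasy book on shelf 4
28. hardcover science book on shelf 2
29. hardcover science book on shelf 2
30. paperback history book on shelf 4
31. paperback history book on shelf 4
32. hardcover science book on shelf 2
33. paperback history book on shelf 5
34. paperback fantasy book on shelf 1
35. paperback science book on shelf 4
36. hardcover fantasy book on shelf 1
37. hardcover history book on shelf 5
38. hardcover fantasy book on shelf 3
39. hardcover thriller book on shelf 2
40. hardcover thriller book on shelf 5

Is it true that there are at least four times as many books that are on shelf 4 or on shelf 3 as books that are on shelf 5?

False

There are 12 books on shelf 4 or on shelf 3.
There are 8 books on shelf 5.
The claim requires 12 ≥ 4 × 8 = 32, which does not hold.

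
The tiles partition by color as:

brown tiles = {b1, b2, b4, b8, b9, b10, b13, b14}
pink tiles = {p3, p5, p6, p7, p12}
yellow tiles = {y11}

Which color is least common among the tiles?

yellow

Counts by color: brown 8, pink 5, yellow 1.
The minimum is 1, held uniquely by yellow.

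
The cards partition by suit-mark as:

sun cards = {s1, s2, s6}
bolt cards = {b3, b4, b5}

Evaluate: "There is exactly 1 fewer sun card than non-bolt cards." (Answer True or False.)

There are 3 sun cards.
There are 3 non-bolt cards.
The claim requires 3 − 3 (= 0) to equal 1, which does not hold.

False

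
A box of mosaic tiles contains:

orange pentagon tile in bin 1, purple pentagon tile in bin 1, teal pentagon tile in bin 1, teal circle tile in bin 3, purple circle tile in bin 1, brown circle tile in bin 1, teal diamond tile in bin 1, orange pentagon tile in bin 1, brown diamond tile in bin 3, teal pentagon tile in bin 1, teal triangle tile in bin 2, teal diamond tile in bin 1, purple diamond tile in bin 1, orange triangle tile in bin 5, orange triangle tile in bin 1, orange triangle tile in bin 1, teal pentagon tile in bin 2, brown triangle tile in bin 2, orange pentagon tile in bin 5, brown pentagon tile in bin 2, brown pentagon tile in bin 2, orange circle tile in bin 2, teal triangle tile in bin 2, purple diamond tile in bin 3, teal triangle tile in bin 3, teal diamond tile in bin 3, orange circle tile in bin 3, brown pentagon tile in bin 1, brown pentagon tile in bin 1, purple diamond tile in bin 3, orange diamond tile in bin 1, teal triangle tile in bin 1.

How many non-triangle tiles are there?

24

Total tiles: 32; with the excluded value: 8; remaining 32 − 8 = 24.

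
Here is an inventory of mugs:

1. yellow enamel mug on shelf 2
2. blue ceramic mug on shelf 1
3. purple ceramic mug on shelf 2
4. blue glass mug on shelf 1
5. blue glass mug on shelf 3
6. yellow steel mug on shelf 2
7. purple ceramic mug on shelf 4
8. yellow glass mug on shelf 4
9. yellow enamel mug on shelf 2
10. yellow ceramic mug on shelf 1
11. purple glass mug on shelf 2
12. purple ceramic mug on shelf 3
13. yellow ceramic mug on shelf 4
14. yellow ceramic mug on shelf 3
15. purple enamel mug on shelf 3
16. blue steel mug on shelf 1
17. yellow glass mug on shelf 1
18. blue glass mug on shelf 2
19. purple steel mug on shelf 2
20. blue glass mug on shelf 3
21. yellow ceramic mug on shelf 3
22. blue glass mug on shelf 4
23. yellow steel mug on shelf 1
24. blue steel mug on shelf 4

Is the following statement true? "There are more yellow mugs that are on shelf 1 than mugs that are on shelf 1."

yellow mugs on shelf 1: 3.
mugs on shelf 1: 6.
The claim requires 3 > 6, which does not hold.

False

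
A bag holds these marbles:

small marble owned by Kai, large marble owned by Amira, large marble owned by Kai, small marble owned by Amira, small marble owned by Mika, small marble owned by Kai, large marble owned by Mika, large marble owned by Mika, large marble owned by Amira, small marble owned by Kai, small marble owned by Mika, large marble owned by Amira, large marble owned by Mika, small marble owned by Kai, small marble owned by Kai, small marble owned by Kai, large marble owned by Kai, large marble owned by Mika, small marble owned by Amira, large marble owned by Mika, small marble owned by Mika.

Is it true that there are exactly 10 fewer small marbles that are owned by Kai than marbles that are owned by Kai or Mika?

True

|small marbles owned by Kai| = 6.
|marbles owned by Kai or Mika| = 16.
The claim requires 16 − 6 (= 10) to equal 10, which holds.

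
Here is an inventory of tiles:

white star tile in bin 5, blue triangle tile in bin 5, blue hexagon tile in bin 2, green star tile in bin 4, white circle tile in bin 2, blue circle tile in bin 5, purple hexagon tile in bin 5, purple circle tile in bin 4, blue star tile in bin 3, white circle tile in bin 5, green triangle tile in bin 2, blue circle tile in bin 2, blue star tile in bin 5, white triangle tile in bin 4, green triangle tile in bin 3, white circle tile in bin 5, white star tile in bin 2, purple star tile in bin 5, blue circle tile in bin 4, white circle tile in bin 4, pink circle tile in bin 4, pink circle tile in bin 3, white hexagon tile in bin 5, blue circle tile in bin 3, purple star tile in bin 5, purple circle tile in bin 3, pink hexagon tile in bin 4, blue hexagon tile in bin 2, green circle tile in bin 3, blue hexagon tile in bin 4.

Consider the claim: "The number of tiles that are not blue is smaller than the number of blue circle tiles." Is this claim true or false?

tiles that are not blue: 20.
blue circle tiles: 4.
The claim requires 20 < 4, which does not hold.

False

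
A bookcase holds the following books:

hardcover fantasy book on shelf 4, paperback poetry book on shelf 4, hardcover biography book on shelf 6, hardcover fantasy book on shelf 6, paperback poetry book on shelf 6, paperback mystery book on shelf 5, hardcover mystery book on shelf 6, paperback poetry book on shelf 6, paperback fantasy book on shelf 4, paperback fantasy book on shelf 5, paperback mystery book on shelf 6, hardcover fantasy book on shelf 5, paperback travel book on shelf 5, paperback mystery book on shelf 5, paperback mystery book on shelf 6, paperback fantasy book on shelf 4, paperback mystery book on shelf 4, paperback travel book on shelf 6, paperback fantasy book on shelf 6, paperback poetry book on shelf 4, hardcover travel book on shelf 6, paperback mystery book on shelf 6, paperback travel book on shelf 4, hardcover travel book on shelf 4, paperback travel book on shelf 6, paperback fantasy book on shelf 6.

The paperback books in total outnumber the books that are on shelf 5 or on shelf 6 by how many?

1

paperback books: 19.
books on shelf 5 or on shelf 6: 18.
19 − 18 = 1.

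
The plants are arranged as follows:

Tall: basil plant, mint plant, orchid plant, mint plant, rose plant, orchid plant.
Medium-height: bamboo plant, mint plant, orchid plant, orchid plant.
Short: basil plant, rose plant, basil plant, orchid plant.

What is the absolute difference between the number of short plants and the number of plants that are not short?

6

short plants: 4. plants that are not short: 10.
|4 − 10| = 10 − 4 = 6.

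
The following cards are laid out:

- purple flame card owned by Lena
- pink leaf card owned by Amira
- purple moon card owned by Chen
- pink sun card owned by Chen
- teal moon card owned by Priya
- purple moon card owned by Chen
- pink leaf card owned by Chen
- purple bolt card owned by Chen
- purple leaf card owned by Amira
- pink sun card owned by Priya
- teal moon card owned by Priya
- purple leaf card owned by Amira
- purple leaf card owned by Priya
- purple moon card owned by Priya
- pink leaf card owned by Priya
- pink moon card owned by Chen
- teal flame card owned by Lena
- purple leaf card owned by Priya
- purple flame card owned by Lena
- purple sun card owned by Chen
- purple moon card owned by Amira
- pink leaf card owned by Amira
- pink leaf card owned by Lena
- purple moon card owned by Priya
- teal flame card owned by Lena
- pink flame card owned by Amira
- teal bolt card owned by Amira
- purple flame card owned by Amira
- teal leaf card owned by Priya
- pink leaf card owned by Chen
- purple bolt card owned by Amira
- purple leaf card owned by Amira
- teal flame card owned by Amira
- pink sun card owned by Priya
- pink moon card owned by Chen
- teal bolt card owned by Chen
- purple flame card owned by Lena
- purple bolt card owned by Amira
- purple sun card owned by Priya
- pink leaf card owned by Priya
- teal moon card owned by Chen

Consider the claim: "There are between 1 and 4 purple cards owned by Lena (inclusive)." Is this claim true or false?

|purple cards owned by Lena| = 3.
The claim requires 1 ≤ 3 ≤ 4, which holds.

True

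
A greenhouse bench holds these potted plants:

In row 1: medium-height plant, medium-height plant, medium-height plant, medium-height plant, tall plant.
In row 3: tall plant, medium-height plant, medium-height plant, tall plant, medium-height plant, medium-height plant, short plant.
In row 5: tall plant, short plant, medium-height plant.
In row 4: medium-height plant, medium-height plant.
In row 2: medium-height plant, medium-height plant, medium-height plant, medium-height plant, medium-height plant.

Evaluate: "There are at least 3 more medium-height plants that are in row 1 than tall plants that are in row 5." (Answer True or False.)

|medium-height plants in row 1| = 4.
|tall plants in row 5| = 1.
The claim requires 4 − 1 = 3 ≥ 3, which holds.

True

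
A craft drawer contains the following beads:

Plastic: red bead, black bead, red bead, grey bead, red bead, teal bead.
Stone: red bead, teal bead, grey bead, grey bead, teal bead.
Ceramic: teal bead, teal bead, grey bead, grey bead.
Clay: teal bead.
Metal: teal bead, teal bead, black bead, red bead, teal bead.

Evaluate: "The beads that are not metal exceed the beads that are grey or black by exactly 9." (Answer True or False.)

True

There are 16 beads that are not metal.
There are 7 beads that are grey or black.
The claim requires 16 − 7 (= 9) to equal 9, which holds.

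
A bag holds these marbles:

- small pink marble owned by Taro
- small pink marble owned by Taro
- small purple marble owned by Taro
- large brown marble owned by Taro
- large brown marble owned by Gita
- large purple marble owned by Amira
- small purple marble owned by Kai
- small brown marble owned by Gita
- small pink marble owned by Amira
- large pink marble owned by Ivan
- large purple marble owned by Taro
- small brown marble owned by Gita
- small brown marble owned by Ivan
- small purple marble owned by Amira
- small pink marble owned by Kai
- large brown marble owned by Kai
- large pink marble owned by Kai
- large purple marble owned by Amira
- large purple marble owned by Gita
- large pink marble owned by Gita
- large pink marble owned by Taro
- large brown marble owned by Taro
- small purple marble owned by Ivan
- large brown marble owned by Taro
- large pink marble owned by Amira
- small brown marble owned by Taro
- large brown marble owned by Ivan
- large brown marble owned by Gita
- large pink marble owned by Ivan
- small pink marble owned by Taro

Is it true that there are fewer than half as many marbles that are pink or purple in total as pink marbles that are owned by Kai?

|marbles that are pink or purple| = 19.
|pink marbles owned by Kai| = 2.
The claim requires 2 × 19 = 38 < 2, which does not hold.

False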